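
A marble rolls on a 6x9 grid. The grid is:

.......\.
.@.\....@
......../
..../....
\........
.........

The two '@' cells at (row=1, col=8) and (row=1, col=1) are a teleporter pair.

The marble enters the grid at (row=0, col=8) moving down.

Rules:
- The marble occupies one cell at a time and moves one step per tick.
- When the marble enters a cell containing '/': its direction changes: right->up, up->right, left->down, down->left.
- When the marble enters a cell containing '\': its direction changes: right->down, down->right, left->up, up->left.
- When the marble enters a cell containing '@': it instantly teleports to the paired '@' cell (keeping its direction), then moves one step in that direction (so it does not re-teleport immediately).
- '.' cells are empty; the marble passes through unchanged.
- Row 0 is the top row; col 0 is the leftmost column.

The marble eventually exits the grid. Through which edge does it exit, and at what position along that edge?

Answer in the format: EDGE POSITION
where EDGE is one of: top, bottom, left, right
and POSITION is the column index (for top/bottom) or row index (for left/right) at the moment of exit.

Answer: bottom 1

Derivation:
Step 1: enter (0,8), '.' pass, move down to (1,8)
Step 2: enter (1,8), '@' teleport (1,8)->(1,1), also enter (1,1), move down to (2,1)
Step 3: enter (2,1), '.' pass, move down to (3,1)
Step 4: enter (3,1), '.' pass, move down to (4,1)
Step 5: enter (4,1), '.' pass, move down to (5,1)
Step 6: enter (5,1), '.' pass, move down to (6,1)
Step 7: at (6,1) — EXIT via bottom edge, pos 1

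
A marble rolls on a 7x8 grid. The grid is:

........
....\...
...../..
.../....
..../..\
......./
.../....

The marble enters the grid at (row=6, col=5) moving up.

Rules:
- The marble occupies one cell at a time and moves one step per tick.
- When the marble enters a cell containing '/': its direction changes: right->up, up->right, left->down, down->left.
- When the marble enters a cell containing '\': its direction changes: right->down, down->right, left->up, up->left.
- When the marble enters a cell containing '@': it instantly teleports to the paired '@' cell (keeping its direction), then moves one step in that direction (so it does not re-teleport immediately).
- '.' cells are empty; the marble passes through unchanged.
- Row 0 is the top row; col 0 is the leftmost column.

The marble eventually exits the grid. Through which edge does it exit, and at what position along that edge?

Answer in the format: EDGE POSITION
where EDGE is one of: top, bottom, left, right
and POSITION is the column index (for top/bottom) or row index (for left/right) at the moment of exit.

Step 1: enter (6,5), '.' pass, move up to (5,5)
Step 2: enter (5,5), '.' pass, move up to (4,5)
Step 3: enter (4,5), '.' pass, move up to (3,5)
Step 4: enter (3,5), '.' pass, move up to (2,5)
Step 5: enter (2,5), '/' deflects up->right, move right to (2,6)
Step 6: enter (2,6), '.' pass, move right to (2,7)
Step 7: enter (2,7), '.' pass, move right to (2,8)
Step 8: at (2,8) — EXIT via right edge, pos 2

Answer: right 2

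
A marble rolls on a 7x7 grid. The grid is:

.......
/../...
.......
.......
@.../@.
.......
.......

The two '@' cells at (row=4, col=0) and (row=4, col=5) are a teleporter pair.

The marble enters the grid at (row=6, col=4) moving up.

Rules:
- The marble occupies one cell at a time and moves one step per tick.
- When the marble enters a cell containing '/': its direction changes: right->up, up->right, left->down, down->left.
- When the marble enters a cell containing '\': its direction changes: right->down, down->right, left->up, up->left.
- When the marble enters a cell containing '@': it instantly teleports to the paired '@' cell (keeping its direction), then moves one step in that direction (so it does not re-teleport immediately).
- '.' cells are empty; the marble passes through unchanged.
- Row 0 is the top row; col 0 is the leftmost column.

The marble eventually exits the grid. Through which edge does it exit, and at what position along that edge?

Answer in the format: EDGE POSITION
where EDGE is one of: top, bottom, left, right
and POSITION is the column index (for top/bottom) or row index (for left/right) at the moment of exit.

Step 1: enter (6,4), '.' pass, move up to (5,4)
Step 2: enter (5,4), '.' pass, move up to (4,4)
Step 3: enter (4,4), '/' deflects up->right, move right to (4,5)
Step 4: enter (4,5), '@' teleport (4,5)->(4,0), also enter (4,0), move right to (4,1)
Step 5: enter (4,1), '.' pass, move right to (4,2)
Step 6: enter (4,2), '.' pass, move right to (4,3)
Step 7: enter (4,3), '.' pass, move right to (4,4)
Step 8: enter (4,4), '/' deflects right->up, move up to (3,4)
Step 9: enter (3,4), '.' pass, move up to (2,4)
Step 10: enter (2,4), '.' pass, move up to (1,4)
Step 11: enter (1,4), '.' pass, move up to (0,4)
Step 12: enter (0,4), '.' pass, move up to (-1,4)
Step 13: at (-1,4) — EXIT via top edge, pos 4

Answer: top 4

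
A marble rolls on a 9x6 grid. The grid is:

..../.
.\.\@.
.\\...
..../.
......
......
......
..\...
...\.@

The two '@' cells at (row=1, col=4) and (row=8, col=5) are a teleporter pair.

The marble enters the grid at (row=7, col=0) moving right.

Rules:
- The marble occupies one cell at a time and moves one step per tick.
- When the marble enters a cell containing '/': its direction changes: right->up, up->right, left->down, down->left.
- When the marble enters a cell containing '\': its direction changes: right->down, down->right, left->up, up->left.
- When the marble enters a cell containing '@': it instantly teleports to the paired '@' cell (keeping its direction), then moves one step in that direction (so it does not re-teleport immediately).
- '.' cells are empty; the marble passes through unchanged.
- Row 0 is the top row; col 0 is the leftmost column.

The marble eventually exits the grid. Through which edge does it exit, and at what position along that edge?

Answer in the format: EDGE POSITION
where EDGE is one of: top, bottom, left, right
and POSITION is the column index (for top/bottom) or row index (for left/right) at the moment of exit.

Step 1: enter (7,0), '.' pass, move right to (7,1)
Step 2: enter (7,1), '.' pass, move right to (7,2)
Step 3: enter (7,2), '\' deflects right->down, move down to (8,2)
Step 4: enter (8,2), '.' pass, move down to (9,2)
Step 5: at (9,2) — EXIT via bottom edge, pos 2

Answer: bottom 2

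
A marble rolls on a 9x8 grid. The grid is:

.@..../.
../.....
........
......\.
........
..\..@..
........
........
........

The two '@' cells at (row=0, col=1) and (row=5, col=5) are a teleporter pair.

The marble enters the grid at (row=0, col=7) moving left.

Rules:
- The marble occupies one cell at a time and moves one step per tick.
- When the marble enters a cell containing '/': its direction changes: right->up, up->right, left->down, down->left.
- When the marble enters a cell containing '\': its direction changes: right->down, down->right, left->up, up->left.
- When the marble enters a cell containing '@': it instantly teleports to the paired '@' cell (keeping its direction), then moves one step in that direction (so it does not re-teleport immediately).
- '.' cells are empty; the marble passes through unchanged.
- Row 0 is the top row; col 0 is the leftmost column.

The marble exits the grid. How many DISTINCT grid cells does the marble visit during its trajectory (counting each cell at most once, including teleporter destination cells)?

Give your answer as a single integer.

Answer: 6

Derivation:
Step 1: enter (0,7), '.' pass, move left to (0,6)
Step 2: enter (0,6), '/' deflects left->down, move down to (1,6)
Step 3: enter (1,6), '.' pass, move down to (2,6)
Step 4: enter (2,6), '.' pass, move down to (3,6)
Step 5: enter (3,6), '\' deflects down->right, move right to (3,7)
Step 6: enter (3,7), '.' pass, move right to (3,8)
Step 7: at (3,8) — EXIT via right edge, pos 3
Distinct cells visited: 6 (path length 6)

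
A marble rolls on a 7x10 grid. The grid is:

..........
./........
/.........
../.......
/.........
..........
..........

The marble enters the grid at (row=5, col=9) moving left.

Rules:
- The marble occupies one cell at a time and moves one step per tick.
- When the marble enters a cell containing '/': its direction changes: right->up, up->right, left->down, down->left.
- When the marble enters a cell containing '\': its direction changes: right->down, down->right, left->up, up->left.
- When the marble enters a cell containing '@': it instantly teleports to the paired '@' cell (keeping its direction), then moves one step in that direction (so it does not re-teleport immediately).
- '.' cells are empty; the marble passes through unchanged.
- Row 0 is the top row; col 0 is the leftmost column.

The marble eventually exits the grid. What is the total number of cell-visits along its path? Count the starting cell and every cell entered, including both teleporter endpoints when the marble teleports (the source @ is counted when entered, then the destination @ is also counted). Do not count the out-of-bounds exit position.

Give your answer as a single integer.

Step 1: enter (5,9), '.' pass, move left to (5,8)
Step 2: enter (5,8), '.' pass, move left to (5,7)
Step 3: enter (5,7), '.' pass, move left to (5,6)
Step 4: enter (5,6), '.' pass, move left to (5,5)
Step 5: enter (5,5), '.' pass, move left to (5,4)
Step 6: enter (5,4), '.' pass, move left to (5,3)
Step 7: enter (5,3), '.' pass, move left to (5,2)
Step 8: enter (5,2), '.' pass, move left to (5,1)
Step 9: enter (5,1), '.' pass, move left to (5,0)
Step 10: enter (5,0), '.' pass, move left to (5,-1)
Step 11: at (5,-1) — EXIT via left edge, pos 5
Path length (cell visits): 10

Answer: 10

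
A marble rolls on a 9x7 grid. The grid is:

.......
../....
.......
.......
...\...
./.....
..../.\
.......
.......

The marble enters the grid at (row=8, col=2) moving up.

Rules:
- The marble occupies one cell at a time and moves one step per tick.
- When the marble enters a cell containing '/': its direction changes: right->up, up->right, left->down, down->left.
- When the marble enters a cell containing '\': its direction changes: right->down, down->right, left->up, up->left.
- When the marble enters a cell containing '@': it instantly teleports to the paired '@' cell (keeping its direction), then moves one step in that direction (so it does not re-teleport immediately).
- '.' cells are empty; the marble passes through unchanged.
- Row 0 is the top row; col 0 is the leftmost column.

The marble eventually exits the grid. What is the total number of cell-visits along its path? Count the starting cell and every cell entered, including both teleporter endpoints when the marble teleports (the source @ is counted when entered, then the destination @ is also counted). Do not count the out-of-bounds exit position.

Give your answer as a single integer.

Step 1: enter (8,2), '.' pass, move up to (7,2)
Step 2: enter (7,2), '.' pass, move up to (6,2)
Step 3: enter (6,2), '.' pass, move up to (5,2)
Step 4: enter (5,2), '.' pass, move up to (4,2)
Step 5: enter (4,2), '.' pass, move up to (3,2)
Step 6: enter (3,2), '.' pass, move up to (2,2)
Step 7: enter (2,2), '.' pass, move up to (1,2)
Step 8: enter (1,2), '/' deflects up->right, move right to (1,3)
Step 9: enter (1,3), '.' pass, move right to (1,4)
Step 10: enter (1,4), '.' pass, move right to (1,5)
Step 11: enter (1,5), '.' pass, move right to (1,6)
Step 12: enter (1,6), '.' pass, move right to (1,7)
Step 13: at (1,7) — EXIT via right edge, pos 1
Path length (cell visits): 12

Answer: 12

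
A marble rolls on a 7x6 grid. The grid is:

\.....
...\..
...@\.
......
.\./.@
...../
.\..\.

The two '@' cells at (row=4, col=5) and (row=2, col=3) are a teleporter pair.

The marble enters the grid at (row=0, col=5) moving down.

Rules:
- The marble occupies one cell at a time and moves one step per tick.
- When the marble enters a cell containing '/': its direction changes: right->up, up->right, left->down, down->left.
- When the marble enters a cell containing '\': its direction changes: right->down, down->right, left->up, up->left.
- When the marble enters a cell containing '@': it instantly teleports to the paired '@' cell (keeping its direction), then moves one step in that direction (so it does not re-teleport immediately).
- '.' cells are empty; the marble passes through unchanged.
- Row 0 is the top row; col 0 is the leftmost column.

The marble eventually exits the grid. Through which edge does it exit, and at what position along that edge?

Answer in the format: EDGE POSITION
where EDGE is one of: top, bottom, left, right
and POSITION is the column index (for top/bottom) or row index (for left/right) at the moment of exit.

Step 1: enter (0,5), '.' pass, move down to (1,5)
Step 2: enter (1,5), '.' pass, move down to (2,5)
Step 3: enter (2,5), '.' pass, move down to (3,5)
Step 4: enter (3,5), '.' pass, move down to (4,5)
Step 5: enter (4,5), '@' teleport (4,5)->(2,3), also enter (2,3), move down to (3,3)
Step 6: enter (3,3), '.' pass, move down to (4,3)
Step 7: enter (4,3), '/' deflects down->left, move left to (4,2)
Step 8: enter (4,2), '.' pass, move left to (4,1)
Step 9: enter (4,1), '\' deflects left->up, move up to (3,1)
Step 10: enter (3,1), '.' pass, move up to (2,1)
Step 11: enter (2,1), '.' pass, move up to (1,1)
Step 12: enter (1,1), '.' pass, move up to (0,1)
Step 13: enter (0,1), '.' pass, move up to (-1,1)
Step 14: at (-1,1) — EXIT via top edge, pos 1

Answer: top 1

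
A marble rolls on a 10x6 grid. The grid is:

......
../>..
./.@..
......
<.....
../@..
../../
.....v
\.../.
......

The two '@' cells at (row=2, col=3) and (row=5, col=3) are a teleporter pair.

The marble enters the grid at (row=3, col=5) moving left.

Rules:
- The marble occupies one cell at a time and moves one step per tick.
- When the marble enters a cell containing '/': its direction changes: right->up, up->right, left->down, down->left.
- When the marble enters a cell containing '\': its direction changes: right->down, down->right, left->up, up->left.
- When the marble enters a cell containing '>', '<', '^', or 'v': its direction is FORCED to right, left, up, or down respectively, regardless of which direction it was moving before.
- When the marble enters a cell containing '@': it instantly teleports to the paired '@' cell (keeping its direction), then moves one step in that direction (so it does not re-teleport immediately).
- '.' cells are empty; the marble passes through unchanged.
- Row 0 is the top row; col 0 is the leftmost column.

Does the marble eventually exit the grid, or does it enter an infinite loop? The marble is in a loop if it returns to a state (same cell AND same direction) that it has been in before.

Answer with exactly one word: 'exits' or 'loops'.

Step 1: enter (3,5), '.' pass, move left to (3,4)
Step 2: enter (3,4), '.' pass, move left to (3,3)
Step 3: enter (3,3), '.' pass, move left to (3,2)
Step 4: enter (3,2), '.' pass, move left to (3,1)
Step 5: enter (3,1), '.' pass, move left to (3,0)
Step 6: enter (3,0), '.' pass, move left to (3,-1)
Step 7: at (3,-1) — EXIT via left edge, pos 3

Answer: exits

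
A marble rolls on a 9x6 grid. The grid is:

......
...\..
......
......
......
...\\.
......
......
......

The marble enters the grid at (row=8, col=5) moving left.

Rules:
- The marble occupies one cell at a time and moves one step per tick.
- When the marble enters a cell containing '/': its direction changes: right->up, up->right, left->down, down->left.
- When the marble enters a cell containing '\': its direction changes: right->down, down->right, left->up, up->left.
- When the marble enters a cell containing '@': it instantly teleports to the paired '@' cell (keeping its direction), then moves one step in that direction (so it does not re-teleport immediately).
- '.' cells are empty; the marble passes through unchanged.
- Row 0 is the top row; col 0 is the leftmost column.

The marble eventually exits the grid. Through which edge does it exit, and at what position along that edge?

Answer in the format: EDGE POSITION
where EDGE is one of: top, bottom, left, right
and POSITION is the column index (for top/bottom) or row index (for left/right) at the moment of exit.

Step 1: enter (8,5), '.' pass, move left to (8,4)
Step 2: enter (8,4), '.' pass, move left to (8,3)
Step 3: enter (8,3), '.' pass, move left to (8,2)
Step 4: enter (8,2), '.' pass, move left to (8,1)
Step 5: enter (8,1), '.' pass, move left to (8,0)
Step 6: enter (8,0), '.' pass, move left to (8,-1)
Step 7: at (8,-1) — EXIT via left edge, pos 8

Answer: left 8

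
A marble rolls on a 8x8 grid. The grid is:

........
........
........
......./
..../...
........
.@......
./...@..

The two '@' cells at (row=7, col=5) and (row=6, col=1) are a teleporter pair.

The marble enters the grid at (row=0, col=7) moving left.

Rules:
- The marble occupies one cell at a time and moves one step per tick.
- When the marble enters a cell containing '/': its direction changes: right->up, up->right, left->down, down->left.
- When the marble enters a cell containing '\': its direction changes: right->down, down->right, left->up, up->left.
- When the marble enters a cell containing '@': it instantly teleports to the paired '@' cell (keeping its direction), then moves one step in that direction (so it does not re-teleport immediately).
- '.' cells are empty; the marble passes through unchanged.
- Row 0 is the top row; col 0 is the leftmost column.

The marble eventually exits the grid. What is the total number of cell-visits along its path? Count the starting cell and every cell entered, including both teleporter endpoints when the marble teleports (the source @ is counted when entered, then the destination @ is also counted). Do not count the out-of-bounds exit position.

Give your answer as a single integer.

Answer: 8

Derivation:
Step 1: enter (0,7), '.' pass, move left to (0,6)
Step 2: enter (0,6), '.' pass, move left to (0,5)
Step 3: enter (0,5), '.' pass, move left to (0,4)
Step 4: enter (0,4), '.' pass, move left to (0,3)
Step 5: enter (0,3), '.' pass, move left to (0,2)
Step 6: enter (0,2), '.' pass, move left to (0,1)
Step 7: enter (0,1), '.' pass, move left to (0,0)
Step 8: enter (0,0), '.' pass, move left to (0,-1)
Step 9: at (0,-1) — EXIT via left edge, pos 0
Path length (cell visits): 8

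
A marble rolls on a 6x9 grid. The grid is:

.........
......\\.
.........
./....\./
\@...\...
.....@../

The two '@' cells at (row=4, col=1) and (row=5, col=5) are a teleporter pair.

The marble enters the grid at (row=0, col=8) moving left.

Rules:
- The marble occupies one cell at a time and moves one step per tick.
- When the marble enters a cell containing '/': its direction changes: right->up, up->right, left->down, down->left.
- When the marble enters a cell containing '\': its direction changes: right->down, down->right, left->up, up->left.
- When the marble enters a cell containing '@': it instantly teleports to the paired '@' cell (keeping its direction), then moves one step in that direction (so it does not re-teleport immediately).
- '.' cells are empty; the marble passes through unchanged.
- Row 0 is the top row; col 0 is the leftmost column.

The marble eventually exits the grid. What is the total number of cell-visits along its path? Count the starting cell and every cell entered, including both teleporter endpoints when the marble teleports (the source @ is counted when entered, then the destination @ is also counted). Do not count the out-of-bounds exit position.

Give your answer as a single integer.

Answer: 9

Derivation:
Step 1: enter (0,8), '.' pass, move left to (0,7)
Step 2: enter (0,7), '.' pass, move left to (0,6)
Step 3: enter (0,6), '.' pass, move left to (0,5)
Step 4: enter (0,5), '.' pass, move left to (0,4)
Step 5: enter (0,4), '.' pass, move left to (0,3)
Step 6: enter (0,3), '.' pass, move left to (0,2)
Step 7: enter (0,2), '.' pass, move left to (0,1)
Step 8: enter (0,1), '.' pass, move left to (0,0)
Step 9: enter (0,0), '.' pass, move left to (0,-1)
Step 10: at (0,-1) — EXIT via left edge, pos 0
Path length (cell visits): 9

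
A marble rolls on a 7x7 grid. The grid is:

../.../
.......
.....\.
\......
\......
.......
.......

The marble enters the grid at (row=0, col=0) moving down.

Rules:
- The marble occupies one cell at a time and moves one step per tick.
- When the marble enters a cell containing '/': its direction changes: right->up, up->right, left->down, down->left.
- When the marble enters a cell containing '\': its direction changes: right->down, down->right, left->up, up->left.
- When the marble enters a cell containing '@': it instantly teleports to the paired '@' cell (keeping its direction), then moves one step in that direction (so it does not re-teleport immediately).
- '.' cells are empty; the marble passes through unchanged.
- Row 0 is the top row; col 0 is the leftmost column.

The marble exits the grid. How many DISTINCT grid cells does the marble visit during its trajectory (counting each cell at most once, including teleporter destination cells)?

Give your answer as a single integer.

Step 1: enter (0,0), '.' pass, move down to (1,0)
Step 2: enter (1,0), '.' pass, move down to (2,0)
Step 3: enter (2,0), '.' pass, move down to (3,0)
Step 4: enter (3,0), '\' deflects down->right, move right to (3,1)
Step 5: enter (3,1), '.' pass, move right to (3,2)
Step 6: enter (3,2), '.' pass, move right to (3,3)
Step 7: enter (3,3), '.' pass, move right to (3,4)
Step 8: enter (3,4), '.' pass, move right to (3,5)
Step 9: enter (3,5), '.' pass, move right to (3,6)
Step 10: enter (3,6), '.' pass, move right to (3,7)
Step 11: at (3,7) — EXIT via right edge, pos 3
Distinct cells visited: 10 (path length 10)

Answer: 10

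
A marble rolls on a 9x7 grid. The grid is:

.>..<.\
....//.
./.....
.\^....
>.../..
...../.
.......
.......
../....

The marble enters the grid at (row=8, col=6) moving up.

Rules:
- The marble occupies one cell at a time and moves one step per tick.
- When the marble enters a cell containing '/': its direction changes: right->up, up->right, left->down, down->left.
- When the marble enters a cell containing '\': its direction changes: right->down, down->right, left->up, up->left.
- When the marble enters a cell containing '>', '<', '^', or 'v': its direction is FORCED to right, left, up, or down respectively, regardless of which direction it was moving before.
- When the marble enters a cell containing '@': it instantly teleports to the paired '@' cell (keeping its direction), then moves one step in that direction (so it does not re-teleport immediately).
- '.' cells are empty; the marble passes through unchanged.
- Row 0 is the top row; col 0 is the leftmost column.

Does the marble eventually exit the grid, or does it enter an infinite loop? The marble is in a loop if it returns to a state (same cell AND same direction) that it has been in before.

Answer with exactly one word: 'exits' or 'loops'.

Step 1: enter (8,6), '.' pass, move up to (7,6)
Step 2: enter (7,6), '.' pass, move up to (6,6)
Step 3: enter (6,6), '.' pass, move up to (5,6)
Step 4: enter (5,6), '.' pass, move up to (4,6)
Step 5: enter (4,6), '.' pass, move up to (3,6)
Step 6: enter (3,6), '.' pass, move up to (2,6)
Step 7: enter (2,6), '.' pass, move up to (1,6)
Step 8: enter (1,6), '.' pass, move up to (0,6)
Step 9: enter (0,6), '\' deflects up->left, move left to (0,5)
Step 10: enter (0,5), '.' pass, move left to (0,4)
Step 11: enter (0,4), '<' forces left->left, move left to (0,3)
Step 12: enter (0,3), '.' pass, move left to (0,2)
Step 13: enter (0,2), '.' pass, move left to (0,1)
Step 14: enter (0,1), '>' forces left->right, move right to (0,2)
Step 15: enter (0,2), '.' pass, move right to (0,3)
Step 16: enter (0,3), '.' pass, move right to (0,4)
Step 17: enter (0,4), '<' forces right->left, move left to (0,3)
Step 18: at (0,3) dir=left — LOOP DETECTED (seen before)

Answer: loops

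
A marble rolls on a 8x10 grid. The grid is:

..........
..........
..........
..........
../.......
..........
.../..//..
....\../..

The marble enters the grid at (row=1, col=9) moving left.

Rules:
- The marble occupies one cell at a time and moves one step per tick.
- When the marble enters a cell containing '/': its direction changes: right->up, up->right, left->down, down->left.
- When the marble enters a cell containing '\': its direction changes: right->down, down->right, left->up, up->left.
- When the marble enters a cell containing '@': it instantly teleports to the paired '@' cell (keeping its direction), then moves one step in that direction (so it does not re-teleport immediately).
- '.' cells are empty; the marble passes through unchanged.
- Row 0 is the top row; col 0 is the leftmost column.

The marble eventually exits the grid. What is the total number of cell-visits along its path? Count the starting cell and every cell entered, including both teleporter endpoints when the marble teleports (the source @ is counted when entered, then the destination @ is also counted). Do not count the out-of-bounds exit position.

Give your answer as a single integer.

Answer: 10

Derivation:
Step 1: enter (1,9), '.' pass, move left to (1,8)
Step 2: enter (1,8), '.' pass, move left to (1,7)
Step 3: enter (1,7), '.' pass, move left to (1,6)
Step 4: enter (1,6), '.' pass, move left to (1,5)
Step 5: enter (1,5), '.' pass, move left to (1,4)
Step 6: enter (1,4), '.' pass, move left to (1,3)
Step 7: enter (1,3), '.' pass, move left to (1,2)
Step 8: enter (1,2), '.' pass, move left to (1,1)
Step 9: enter (1,1), '.' pass, move left to (1,0)
Step 10: enter (1,0), '.' pass, move left to (1,-1)
Step 11: at (1,-1) — EXIT via left edge, pos 1
Path length (cell visits): 10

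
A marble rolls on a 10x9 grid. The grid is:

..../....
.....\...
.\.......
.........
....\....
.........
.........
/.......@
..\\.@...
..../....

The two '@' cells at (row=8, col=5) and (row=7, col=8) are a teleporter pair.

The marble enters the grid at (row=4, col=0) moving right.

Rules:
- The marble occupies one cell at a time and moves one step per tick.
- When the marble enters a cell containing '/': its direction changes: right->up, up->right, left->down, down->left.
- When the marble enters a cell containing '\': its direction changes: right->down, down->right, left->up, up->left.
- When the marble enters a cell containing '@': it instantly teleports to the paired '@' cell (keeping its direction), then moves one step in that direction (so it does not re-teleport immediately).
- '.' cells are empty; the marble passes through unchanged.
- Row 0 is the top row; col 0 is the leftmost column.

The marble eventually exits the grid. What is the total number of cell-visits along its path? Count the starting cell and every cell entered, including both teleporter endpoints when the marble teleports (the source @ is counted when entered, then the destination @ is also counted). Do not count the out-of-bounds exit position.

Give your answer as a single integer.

Answer: 14

Derivation:
Step 1: enter (4,0), '.' pass, move right to (4,1)
Step 2: enter (4,1), '.' pass, move right to (4,2)
Step 3: enter (4,2), '.' pass, move right to (4,3)
Step 4: enter (4,3), '.' pass, move right to (4,4)
Step 5: enter (4,4), '\' deflects right->down, move down to (5,4)
Step 6: enter (5,4), '.' pass, move down to (6,4)
Step 7: enter (6,4), '.' pass, move down to (7,4)
Step 8: enter (7,4), '.' pass, move down to (8,4)
Step 9: enter (8,4), '.' pass, move down to (9,4)
Step 10: enter (9,4), '/' deflects down->left, move left to (9,3)
Step 11: enter (9,3), '.' pass, move left to (9,2)
Step 12: enter (9,2), '.' pass, move left to (9,1)
Step 13: enter (9,1), '.' pass, move left to (9,0)
Step 14: enter (9,0), '.' pass, move left to (9,-1)
Step 15: at (9,-1) — EXIT via left edge, pos 9
Path length (cell visits): 14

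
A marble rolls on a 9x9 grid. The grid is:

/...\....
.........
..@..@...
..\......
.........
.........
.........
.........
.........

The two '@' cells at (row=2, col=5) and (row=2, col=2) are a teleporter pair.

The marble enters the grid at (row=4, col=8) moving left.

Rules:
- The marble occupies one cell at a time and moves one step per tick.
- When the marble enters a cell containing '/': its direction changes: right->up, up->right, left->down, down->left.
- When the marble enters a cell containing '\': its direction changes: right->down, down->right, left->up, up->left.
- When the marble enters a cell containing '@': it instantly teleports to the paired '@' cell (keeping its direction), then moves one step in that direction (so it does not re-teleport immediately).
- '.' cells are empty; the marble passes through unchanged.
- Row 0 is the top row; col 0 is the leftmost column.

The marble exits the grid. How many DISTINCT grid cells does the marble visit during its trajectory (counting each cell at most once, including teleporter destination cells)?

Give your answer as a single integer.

Answer: 9

Derivation:
Step 1: enter (4,8), '.' pass, move left to (4,7)
Step 2: enter (4,7), '.' pass, move left to (4,6)
Step 3: enter (4,6), '.' pass, move left to (4,5)
Step 4: enter (4,5), '.' pass, move left to (4,4)
Step 5: enter (4,4), '.' pass, move left to (4,3)
Step 6: enter (4,3), '.' pass, move left to (4,2)
Step 7: enter (4,2), '.' pass, move left to (4,1)
Step 8: enter (4,1), '.' pass, move left to (4,0)
Step 9: enter (4,0), '.' pass, move left to (4,-1)
Step 10: at (4,-1) — EXIT via left edge, pos 4
Distinct cells visited: 9 (path length 9)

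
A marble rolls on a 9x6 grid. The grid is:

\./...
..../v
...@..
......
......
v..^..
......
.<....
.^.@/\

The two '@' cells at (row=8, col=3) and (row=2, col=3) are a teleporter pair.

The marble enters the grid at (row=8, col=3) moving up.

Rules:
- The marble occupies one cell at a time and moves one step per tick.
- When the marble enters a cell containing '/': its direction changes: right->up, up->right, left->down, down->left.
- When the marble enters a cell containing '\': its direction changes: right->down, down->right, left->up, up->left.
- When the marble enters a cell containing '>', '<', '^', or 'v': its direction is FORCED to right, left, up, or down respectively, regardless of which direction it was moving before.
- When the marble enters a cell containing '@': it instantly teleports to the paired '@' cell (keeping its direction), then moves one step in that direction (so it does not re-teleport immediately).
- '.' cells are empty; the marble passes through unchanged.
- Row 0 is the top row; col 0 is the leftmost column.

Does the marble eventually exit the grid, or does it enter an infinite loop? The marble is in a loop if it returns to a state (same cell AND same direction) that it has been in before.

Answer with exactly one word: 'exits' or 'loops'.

Step 1: enter (8,3), '@' teleport (8,3)->(2,3), also enter (2,3), move up to (1,3)
Step 2: enter (1,3), '.' pass, move up to (0,3)
Step 3: enter (0,3), '.' pass, move up to (-1,3)
Step 4: at (-1,3) — EXIT via top edge, pos 3

Answer: exits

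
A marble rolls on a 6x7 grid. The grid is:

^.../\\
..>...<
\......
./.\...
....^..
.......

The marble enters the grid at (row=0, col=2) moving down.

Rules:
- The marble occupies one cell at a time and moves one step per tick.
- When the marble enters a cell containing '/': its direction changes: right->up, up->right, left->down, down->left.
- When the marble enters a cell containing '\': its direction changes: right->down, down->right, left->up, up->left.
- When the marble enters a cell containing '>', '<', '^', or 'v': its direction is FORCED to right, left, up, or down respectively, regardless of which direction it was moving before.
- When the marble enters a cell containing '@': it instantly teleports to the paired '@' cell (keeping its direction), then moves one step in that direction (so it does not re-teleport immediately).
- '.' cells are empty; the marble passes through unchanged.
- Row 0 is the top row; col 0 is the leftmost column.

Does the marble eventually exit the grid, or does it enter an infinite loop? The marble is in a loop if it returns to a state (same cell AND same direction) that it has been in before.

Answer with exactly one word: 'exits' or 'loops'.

Answer: loops

Derivation:
Step 1: enter (0,2), '.' pass, move down to (1,2)
Step 2: enter (1,2), '>' forces down->right, move right to (1,3)
Step 3: enter (1,3), '.' pass, move right to (1,4)
Step 4: enter (1,4), '.' pass, move right to (1,5)
Step 5: enter (1,5), '.' pass, move right to (1,6)
Step 6: enter (1,6), '<' forces right->left, move left to (1,5)
Step 7: enter (1,5), '.' pass, move left to (1,4)
Step 8: enter (1,4), '.' pass, move left to (1,3)
Step 9: enter (1,3), '.' pass, move left to (1,2)
Step 10: enter (1,2), '>' forces left->right, move right to (1,3)
Step 11: at (1,3) dir=right — LOOP DETECTED (seen before)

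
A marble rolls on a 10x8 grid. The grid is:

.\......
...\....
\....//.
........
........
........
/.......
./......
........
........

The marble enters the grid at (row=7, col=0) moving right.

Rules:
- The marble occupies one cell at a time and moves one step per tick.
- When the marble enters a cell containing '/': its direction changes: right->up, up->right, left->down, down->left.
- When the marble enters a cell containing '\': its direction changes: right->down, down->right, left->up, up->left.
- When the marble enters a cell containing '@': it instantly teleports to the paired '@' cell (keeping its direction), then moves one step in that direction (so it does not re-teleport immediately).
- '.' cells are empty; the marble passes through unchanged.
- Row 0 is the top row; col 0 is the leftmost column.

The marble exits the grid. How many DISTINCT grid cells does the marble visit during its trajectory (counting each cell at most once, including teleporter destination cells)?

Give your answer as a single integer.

Answer: 10

Derivation:
Step 1: enter (7,0), '.' pass, move right to (7,1)
Step 2: enter (7,1), '/' deflects right->up, move up to (6,1)
Step 3: enter (6,1), '.' pass, move up to (5,1)
Step 4: enter (5,1), '.' pass, move up to (4,1)
Step 5: enter (4,1), '.' pass, move up to (3,1)
Step 6: enter (3,1), '.' pass, move up to (2,1)
Step 7: enter (2,1), '.' pass, move up to (1,1)
Step 8: enter (1,1), '.' pass, move up to (0,1)
Step 9: enter (0,1), '\' deflects up->left, move left to (0,0)
Step 10: enter (0,0), '.' pass, move left to (0,-1)
Step 11: at (0,-1) — EXIT via left edge, pos 0
Distinct cells visited: 10 (path length 10)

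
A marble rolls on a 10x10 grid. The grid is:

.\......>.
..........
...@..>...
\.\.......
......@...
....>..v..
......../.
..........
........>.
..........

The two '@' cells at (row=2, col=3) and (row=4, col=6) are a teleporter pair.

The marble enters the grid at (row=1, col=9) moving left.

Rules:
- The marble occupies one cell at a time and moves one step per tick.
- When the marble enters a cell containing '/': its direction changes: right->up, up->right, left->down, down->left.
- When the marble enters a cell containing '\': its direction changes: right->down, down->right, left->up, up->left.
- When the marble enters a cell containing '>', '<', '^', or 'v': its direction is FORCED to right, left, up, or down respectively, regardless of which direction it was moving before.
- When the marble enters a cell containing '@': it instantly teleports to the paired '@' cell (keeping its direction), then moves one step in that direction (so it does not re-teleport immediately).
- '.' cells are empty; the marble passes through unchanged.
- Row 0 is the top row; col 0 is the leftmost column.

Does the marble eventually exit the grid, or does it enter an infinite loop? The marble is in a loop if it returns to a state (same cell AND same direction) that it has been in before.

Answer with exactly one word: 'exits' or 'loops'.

Step 1: enter (1,9), '.' pass, move left to (1,8)
Step 2: enter (1,8), '.' pass, move left to (1,7)
Step 3: enter (1,7), '.' pass, move left to (1,6)
Step 4: enter (1,6), '.' pass, move left to (1,5)
Step 5: enter (1,5), '.' pass, move left to (1,4)
Step 6: enter (1,4), '.' pass, move left to (1,3)
Step 7: enter (1,3), '.' pass, move left to (1,2)
Step 8: enter (1,2), '.' pass, move left to (1,1)
Step 9: enter (1,1), '.' pass, move left to (1,0)
Step 10: enter (1,0), '.' pass, move left to (1,-1)
Step 11: at (1,-1) — EXIT via left edge, pos 1

Answer: exits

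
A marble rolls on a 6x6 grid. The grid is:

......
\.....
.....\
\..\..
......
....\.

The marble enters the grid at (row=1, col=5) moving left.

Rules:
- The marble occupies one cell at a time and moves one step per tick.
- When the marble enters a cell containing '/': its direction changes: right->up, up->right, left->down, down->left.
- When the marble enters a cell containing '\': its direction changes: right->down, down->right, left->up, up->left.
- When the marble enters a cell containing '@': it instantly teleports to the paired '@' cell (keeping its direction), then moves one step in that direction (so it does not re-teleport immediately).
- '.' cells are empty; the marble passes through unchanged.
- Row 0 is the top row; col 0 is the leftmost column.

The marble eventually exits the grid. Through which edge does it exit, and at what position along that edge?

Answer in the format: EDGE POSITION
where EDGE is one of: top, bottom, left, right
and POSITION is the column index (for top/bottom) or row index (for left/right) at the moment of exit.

Step 1: enter (1,5), '.' pass, move left to (1,4)
Step 2: enter (1,4), '.' pass, move left to (1,3)
Step 3: enter (1,3), '.' pass, move left to (1,2)
Step 4: enter (1,2), '.' pass, move left to (1,1)
Step 5: enter (1,1), '.' pass, move left to (1,0)
Step 6: enter (1,0), '\' deflects left->up, move up to (0,0)
Step 7: enter (0,0), '.' pass, move up to (-1,0)
Step 8: at (-1,0) — EXIT via top edge, pos 0

Answer: top 0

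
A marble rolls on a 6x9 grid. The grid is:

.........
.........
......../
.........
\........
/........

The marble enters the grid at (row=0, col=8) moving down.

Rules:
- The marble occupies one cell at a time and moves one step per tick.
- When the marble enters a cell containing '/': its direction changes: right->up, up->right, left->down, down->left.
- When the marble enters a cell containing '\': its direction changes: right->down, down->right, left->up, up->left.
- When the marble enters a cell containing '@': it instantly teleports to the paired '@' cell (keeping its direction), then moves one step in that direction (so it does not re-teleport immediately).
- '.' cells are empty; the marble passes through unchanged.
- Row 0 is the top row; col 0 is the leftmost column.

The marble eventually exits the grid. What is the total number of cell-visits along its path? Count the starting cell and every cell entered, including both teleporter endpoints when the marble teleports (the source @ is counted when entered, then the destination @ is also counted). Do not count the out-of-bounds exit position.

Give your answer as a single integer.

Answer: 11

Derivation:
Step 1: enter (0,8), '.' pass, move down to (1,8)
Step 2: enter (1,8), '.' pass, move down to (2,8)
Step 3: enter (2,8), '/' deflects down->left, move left to (2,7)
Step 4: enter (2,7), '.' pass, move left to (2,6)
Step 5: enter (2,6), '.' pass, move left to (2,5)
Step 6: enter (2,5), '.' pass, move left to (2,4)
Step 7: enter (2,4), '.' pass, move left to (2,3)
Step 8: enter (2,3), '.' pass, move left to (2,2)
Step 9: enter (2,2), '.' pass, move left to (2,1)
Step 10: enter (2,1), '.' pass, move left to (2,0)
Step 11: enter (2,0), '.' pass, move left to (2,-1)
Step 12: at (2,-1) — EXIT via left edge, pos 2
Path length (cell visits): 11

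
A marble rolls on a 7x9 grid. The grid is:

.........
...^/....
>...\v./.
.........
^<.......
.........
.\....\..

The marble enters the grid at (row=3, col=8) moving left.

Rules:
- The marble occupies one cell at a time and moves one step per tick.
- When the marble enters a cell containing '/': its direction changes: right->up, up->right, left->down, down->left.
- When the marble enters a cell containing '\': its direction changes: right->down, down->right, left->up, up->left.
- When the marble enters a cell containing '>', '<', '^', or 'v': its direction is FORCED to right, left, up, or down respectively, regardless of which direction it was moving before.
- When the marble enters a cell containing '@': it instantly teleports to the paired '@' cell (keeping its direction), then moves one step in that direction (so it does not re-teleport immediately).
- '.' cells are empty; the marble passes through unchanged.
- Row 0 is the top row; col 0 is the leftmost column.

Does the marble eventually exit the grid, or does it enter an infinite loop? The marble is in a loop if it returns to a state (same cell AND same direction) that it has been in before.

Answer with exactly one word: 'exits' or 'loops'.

Answer: exits

Derivation:
Step 1: enter (3,8), '.' pass, move left to (3,7)
Step 2: enter (3,7), '.' pass, move left to (3,6)
Step 3: enter (3,6), '.' pass, move left to (3,5)
Step 4: enter (3,5), '.' pass, move left to (3,4)
Step 5: enter (3,4), '.' pass, move left to (3,3)
Step 6: enter (3,3), '.' pass, move left to (3,2)
Step 7: enter (3,2), '.' pass, move left to (3,1)
Step 8: enter (3,1), '.' pass, move left to (3,0)
Step 9: enter (3,0), '.' pass, move left to (3,-1)
Step 10: at (3,-1) — EXIT via left edge, pos 3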